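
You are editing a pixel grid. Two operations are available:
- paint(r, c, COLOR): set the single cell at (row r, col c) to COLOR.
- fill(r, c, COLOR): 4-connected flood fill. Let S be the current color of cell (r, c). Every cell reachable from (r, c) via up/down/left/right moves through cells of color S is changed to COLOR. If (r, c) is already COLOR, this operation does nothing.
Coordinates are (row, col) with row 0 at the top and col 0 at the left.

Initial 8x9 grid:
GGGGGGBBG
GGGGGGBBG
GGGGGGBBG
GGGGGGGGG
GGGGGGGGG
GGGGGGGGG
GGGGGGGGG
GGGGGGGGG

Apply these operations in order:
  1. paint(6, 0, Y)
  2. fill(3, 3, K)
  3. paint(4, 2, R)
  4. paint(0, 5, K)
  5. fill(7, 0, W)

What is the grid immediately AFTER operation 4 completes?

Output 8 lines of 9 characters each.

After op 1 paint(6,0,Y):
GGGGGGBBG
GGGGGGBBG
GGGGGGBBG
GGGGGGGGG
GGGGGGGGG
GGGGGGGGG
YGGGGGGGG
GGGGGGGGG
After op 2 fill(3,3,K) [65 cells changed]:
KKKKKKBBK
KKKKKKBBK
KKKKKKBBK
KKKKKKKKK
KKKKKKKKK
KKKKKKKKK
YKKKKKKKK
KKKKKKKKK
After op 3 paint(4,2,R):
KKKKKKBBK
KKKKKKBBK
KKKKKKBBK
KKKKKKKKK
KKRKKKKKK
KKKKKKKKK
YKKKKKKKK
KKKKKKKKK
After op 4 paint(0,5,K):
KKKKKKBBK
KKKKKKBBK
KKKKKKBBK
KKKKKKKKK
KKRKKKKKK
KKKKKKKKK
YKKKKKKKK
KKKKKKKKK

Answer: KKKKKKBBK
KKKKKKBBK
KKKKKKBBK
KKKKKKKKK
KKRKKKKKK
KKKKKKKKK
YKKKKKKKK
KKKKKKKKK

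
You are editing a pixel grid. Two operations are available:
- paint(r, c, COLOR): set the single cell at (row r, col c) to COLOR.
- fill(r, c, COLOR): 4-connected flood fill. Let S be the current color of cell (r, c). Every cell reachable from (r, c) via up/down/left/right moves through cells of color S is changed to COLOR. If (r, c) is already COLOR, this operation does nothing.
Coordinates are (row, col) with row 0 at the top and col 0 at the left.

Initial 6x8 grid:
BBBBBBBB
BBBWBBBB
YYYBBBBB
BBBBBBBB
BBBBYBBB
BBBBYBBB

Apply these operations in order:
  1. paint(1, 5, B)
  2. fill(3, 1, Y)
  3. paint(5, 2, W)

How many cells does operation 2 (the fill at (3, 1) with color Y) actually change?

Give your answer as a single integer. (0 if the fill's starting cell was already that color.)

After op 1 paint(1,5,B):
BBBBBBBB
BBBWBBBB
YYYBBBBB
BBBBBBBB
BBBBYBBB
BBBBYBBB
After op 2 fill(3,1,Y) [42 cells changed]:
YYYYYYYY
YYYWYYYY
YYYYYYYY
YYYYYYYY
YYYYYYYY
YYYYYYYY

Answer: 42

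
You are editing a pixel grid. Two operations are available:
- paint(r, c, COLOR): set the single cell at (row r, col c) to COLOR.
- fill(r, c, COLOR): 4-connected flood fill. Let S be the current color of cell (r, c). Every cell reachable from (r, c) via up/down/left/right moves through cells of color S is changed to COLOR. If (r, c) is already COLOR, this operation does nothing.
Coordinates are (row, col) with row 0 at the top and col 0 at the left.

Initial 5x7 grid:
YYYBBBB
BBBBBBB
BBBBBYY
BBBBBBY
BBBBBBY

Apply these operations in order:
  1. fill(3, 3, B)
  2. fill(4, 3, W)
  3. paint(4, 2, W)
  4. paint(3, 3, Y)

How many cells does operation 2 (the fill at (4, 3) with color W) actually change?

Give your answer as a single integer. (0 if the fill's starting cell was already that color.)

Answer: 28

Derivation:
After op 1 fill(3,3,B) [0 cells changed]:
YYYBBBB
BBBBBBB
BBBBBYY
BBBBBBY
BBBBBBY
After op 2 fill(4,3,W) [28 cells changed]:
YYYWWWW
WWWWWWW
WWWWWYY
WWWWWWY
WWWWWWY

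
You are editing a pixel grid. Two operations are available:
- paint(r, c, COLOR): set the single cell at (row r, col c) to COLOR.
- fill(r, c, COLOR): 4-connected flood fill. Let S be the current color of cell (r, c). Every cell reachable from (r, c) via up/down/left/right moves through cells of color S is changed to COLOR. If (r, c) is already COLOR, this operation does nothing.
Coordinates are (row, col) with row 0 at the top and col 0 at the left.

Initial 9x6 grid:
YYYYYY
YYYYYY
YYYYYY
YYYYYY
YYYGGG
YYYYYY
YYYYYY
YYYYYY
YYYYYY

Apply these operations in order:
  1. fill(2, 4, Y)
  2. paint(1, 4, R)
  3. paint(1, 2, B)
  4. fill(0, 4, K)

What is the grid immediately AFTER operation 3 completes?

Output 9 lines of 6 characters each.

Answer: YYYYYY
YYBYRY
YYYYYY
YYYYYY
YYYGGG
YYYYYY
YYYYYY
YYYYYY
YYYYYY

Derivation:
After op 1 fill(2,4,Y) [0 cells changed]:
YYYYYY
YYYYYY
YYYYYY
YYYYYY
YYYGGG
YYYYYY
YYYYYY
YYYYYY
YYYYYY
After op 2 paint(1,4,R):
YYYYYY
YYYYRY
YYYYYY
YYYYYY
YYYGGG
YYYYYY
YYYYYY
YYYYYY
YYYYYY
After op 3 paint(1,2,B):
YYYYYY
YYBYRY
YYYYYY
YYYYYY
YYYGGG
YYYYYY
YYYYYY
YYYYYY
YYYYYY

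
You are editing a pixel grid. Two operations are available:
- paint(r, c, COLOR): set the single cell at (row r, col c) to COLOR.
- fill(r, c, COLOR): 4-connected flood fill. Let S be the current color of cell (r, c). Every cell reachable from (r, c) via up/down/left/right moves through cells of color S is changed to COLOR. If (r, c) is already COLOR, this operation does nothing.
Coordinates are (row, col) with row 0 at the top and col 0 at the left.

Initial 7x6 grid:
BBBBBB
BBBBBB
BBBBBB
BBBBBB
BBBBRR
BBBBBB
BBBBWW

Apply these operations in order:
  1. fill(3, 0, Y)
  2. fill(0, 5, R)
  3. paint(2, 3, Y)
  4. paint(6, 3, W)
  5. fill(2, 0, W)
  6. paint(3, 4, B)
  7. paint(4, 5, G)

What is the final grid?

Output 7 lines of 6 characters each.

After op 1 fill(3,0,Y) [38 cells changed]:
YYYYYY
YYYYYY
YYYYYY
YYYYYY
YYYYRR
YYYYYY
YYYYWW
After op 2 fill(0,5,R) [38 cells changed]:
RRRRRR
RRRRRR
RRRRRR
RRRRRR
RRRRRR
RRRRRR
RRRRWW
After op 3 paint(2,3,Y):
RRRRRR
RRRRRR
RRRYRR
RRRRRR
RRRRRR
RRRRRR
RRRRWW
After op 4 paint(6,3,W):
RRRRRR
RRRRRR
RRRYRR
RRRRRR
RRRRRR
RRRRRR
RRRWWW
After op 5 fill(2,0,W) [38 cells changed]:
WWWWWW
WWWWWW
WWWYWW
WWWWWW
WWWWWW
WWWWWW
WWWWWW
After op 6 paint(3,4,B):
WWWWWW
WWWWWW
WWWYWW
WWWWBW
WWWWWW
WWWWWW
WWWWWW
After op 7 paint(4,5,G):
WWWWWW
WWWWWW
WWWYWW
WWWWBW
WWWWWG
WWWWWW
WWWWWW

Answer: WWWWWW
WWWWWW
WWWYWW
WWWWBW
WWWWWG
WWWWWW
WWWWWW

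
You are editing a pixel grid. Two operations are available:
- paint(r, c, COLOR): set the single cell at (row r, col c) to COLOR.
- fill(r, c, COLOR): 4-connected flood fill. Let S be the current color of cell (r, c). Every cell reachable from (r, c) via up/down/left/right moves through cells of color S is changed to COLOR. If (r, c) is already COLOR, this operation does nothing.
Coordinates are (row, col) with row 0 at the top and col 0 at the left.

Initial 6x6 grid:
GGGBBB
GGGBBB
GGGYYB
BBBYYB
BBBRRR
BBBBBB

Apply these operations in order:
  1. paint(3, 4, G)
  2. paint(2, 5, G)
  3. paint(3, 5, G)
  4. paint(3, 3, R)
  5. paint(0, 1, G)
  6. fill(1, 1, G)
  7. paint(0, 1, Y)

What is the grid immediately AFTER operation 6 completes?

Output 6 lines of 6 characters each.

After op 1 paint(3,4,G):
GGGBBB
GGGBBB
GGGYYB
BBBYGB
BBBRRR
BBBBBB
After op 2 paint(2,5,G):
GGGBBB
GGGBBB
GGGYYG
BBBYGB
BBBRRR
BBBBBB
After op 3 paint(3,5,G):
GGGBBB
GGGBBB
GGGYYG
BBBYGG
BBBRRR
BBBBBB
After op 4 paint(3,3,R):
GGGBBB
GGGBBB
GGGYYG
BBBRGG
BBBRRR
BBBBBB
After op 5 paint(0,1,G):
GGGBBB
GGGBBB
GGGYYG
BBBRGG
BBBRRR
BBBBBB
After op 6 fill(1,1,G) [0 cells changed]:
GGGBBB
GGGBBB
GGGYYG
BBBRGG
BBBRRR
BBBBBB

Answer: GGGBBB
GGGBBB
GGGYYG
BBBRGG
BBBRRR
BBBBBB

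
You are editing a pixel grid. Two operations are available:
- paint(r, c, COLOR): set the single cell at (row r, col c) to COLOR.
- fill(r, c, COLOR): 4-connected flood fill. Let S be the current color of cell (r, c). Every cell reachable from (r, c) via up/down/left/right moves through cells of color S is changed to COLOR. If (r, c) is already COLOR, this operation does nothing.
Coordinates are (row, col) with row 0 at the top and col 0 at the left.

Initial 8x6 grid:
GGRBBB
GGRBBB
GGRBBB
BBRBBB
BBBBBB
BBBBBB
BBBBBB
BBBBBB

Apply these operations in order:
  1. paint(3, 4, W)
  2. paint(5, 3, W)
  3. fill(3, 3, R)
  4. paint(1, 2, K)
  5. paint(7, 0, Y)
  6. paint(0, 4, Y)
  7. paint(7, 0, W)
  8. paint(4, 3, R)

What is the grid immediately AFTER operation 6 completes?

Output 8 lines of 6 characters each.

Answer: GGRRYR
GGKRRR
GGRRRR
RRRRWR
RRRRRR
RRRWRR
RRRRRR
YRRRRR

Derivation:
After op 1 paint(3,4,W):
GGRBBB
GGRBBB
GGRBBB
BBRBWB
BBBBBB
BBBBBB
BBBBBB
BBBBBB
After op 2 paint(5,3,W):
GGRBBB
GGRBBB
GGRBBB
BBRBWB
BBBBBB
BBBWBB
BBBBBB
BBBBBB
After op 3 fill(3,3,R) [36 cells changed]:
GGRRRR
GGRRRR
GGRRRR
RRRRWR
RRRRRR
RRRWRR
RRRRRR
RRRRRR
After op 4 paint(1,2,K):
GGRRRR
GGKRRR
GGRRRR
RRRRWR
RRRRRR
RRRWRR
RRRRRR
RRRRRR
After op 5 paint(7,0,Y):
GGRRRR
GGKRRR
GGRRRR
RRRRWR
RRRRRR
RRRWRR
RRRRRR
YRRRRR
After op 6 paint(0,4,Y):
GGRRYR
GGKRRR
GGRRRR
RRRRWR
RRRRRR
RRRWRR
RRRRRR
YRRRRR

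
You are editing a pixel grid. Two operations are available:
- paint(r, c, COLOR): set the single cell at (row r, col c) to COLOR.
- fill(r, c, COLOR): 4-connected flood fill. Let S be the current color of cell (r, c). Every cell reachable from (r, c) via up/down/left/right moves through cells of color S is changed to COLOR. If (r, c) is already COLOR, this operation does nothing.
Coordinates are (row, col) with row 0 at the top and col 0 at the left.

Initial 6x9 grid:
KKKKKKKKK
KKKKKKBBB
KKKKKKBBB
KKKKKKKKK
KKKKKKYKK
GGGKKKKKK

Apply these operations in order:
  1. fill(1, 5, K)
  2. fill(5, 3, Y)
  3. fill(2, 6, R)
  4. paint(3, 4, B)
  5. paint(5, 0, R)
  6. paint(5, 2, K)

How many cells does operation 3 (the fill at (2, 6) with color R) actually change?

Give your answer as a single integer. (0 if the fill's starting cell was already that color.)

Answer: 6

Derivation:
After op 1 fill(1,5,K) [0 cells changed]:
KKKKKKKKK
KKKKKKBBB
KKKKKKBBB
KKKKKKKKK
KKKKKKYKK
GGGKKKKKK
After op 2 fill(5,3,Y) [44 cells changed]:
YYYYYYYYY
YYYYYYBBB
YYYYYYBBB
YYYYYYYYY
YYYYYYYYY
GGGYYYYYY
After op 3 fill(2,6,R) [6 cells changed]:
YYYYYYYYY
YYYYYYRRR
YYYYYYRRR
YYYYYYYYY
YYYYYYYYY
GGGYYYYYY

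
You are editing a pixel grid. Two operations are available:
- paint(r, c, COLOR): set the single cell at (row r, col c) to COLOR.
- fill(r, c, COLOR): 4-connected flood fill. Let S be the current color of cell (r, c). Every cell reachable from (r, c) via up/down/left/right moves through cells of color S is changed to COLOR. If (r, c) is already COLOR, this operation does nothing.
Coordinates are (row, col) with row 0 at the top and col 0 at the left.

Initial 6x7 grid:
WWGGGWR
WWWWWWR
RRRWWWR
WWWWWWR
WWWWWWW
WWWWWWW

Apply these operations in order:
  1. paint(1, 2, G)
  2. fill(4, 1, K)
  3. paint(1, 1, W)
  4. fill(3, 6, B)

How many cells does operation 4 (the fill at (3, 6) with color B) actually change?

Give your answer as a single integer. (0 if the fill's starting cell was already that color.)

Answer: 4

Derivation:
After op 1 paint(1,2,G):
WWGGGWR
WWGWWWR
RRRWWWR
WWWWWWR
WWWWWWW
WWWWWWW
After op 2 fill(4,1,K) [27 cells changed]:
WWGGGKR
WWGKKKR
RRRKKKR
KKKKKKR
KKKKKKK
KKKKKKK
After op 3 paint(1,1,W):
WWGGGKR
WWGKKKR
RRRKKKR
KKKKKKR
KKKKKKK
KKKKKKK
After op 4 fill(3,6,B) [4 cells changed]:
WWGGGKB
WWGKKKB
RRRKKKB
KKKKKKB
KKKKKKK
KKKKKKK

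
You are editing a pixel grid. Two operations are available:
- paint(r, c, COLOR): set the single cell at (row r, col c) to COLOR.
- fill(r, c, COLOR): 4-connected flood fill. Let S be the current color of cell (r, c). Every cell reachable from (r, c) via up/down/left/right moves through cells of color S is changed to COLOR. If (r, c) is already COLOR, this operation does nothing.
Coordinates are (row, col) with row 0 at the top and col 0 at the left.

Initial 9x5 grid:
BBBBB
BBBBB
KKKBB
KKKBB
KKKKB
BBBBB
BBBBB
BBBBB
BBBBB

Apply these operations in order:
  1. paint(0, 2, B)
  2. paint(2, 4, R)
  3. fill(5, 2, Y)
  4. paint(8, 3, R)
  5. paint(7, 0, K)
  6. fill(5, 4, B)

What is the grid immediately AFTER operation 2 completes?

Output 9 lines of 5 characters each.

After op 1 paint(0,2,B):
BBBBB
BBBBB
KKKBB
KKKBB
KKKKB
BBBBB
BBBBB
BBBBB
BBBBB
After op 2 paint(2,4,R):
BBBBB
BBBBB
KKKBR
KKKBB
KKKKB
BBBBB
BBBBB
BBBBB
BBBBB

Answer: BBBBB
BBBBB
KKKBR
KKKBB
KKKKB
BBBBB
BBBBB
BBBBB
BBBBB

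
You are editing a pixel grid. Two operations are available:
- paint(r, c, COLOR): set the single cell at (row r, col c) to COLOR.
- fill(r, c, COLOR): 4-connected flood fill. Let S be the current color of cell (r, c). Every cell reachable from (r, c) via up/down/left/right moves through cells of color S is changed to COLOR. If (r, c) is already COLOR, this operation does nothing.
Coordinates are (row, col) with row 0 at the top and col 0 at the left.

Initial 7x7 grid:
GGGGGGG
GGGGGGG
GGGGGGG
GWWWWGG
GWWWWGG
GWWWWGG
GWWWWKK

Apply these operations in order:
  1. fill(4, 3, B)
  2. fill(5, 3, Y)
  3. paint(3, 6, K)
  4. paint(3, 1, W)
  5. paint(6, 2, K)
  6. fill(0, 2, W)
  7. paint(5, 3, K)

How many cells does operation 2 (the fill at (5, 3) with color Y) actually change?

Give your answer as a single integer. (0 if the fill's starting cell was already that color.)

After op 1 fill(4,3,B) [16 cells changed]:
GGGGGGG
GGGGGGG
GGGGGGG
GBBBBGG
GBBBBGG
GBBBBGG
GBBBBKK
After op 2 fill(5,3,Y) [16 cells changed]:
GGGGGGG
GGGGGGG
GGGGGGG
GYYYYGG
GYYYYGG
GYYYYGG
GYYYYKK

Answer: 16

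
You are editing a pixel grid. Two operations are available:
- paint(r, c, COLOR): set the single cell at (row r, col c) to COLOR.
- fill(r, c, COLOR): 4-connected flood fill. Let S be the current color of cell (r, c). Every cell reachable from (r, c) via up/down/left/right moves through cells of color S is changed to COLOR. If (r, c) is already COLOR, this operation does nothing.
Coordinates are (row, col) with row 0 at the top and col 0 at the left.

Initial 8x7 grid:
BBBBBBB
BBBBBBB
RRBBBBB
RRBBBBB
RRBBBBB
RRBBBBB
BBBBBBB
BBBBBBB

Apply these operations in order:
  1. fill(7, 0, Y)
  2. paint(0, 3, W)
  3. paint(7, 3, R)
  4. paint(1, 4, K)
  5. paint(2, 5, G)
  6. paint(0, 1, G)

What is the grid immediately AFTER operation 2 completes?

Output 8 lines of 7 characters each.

After op 1 fill(7,0,Y) [48 cells changed]:
YYYYYYY
YYYYYYY
RRYYYYY
RRYYYYY
RRYYYYY
RRYYYYY
YYYYYYY
YYYYYYY
After op 2 paint(0,3,W):
YYYWYYY
YYYYYYY
RRYYYYY
RRYYYYY
RRYYYYY
RRYYYYY
YYYYYYY
YYYYYYY

Answer: YYYWYYY
YYYYYYY
RRYYYYY
RRYYYYY
RRYYYYY
RRYYYYY
YYYYYYY
YYYYYYY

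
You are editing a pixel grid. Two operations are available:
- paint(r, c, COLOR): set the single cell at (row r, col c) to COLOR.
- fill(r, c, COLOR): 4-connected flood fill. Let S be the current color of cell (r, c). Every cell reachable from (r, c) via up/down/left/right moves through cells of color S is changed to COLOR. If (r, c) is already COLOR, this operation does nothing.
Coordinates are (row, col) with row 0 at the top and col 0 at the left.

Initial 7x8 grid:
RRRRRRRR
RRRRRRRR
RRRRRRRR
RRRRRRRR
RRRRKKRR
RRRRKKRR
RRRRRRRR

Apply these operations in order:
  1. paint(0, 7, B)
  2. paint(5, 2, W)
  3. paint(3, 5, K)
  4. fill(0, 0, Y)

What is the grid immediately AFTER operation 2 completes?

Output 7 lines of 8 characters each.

Answer: RRRRRRRB
RRRRRRRR
RRRRRRRR
RRRRRRRR
RRRRKKRR
RRWRKKRR
RRRRRRRR

Derivation:
After op 1 paint(0,7,B):
RRRRRRRB
RRRRRRRR
RRRRRRRR
RRRRRRRR
RRRRKKRR
RRRRKKRR
RRRRRRRR
After op 2 paint(5,2,W):
RRRRRRRB
RRRRRRRR
RRRRRRRR
RRRRRRRR
RRRRKKRR
RRWRKKRR
RRRRRRRR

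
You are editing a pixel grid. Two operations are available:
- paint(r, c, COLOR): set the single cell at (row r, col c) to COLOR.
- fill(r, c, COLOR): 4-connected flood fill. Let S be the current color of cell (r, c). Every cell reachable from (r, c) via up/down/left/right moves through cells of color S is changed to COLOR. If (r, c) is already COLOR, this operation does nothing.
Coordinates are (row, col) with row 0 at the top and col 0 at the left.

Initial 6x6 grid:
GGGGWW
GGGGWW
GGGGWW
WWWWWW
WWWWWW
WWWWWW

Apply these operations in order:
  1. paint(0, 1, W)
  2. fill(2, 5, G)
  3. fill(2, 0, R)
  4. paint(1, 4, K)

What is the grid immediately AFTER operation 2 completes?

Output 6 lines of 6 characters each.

After op 1 paint(0,1,W):
GWGGWW
GGGGWW
GGGGWW
WWWWWW
WWWWWW
WWWWWW
After op 2 fill(2,5,G) [24 cells changed]:
GWGGGG
GGGGGG
GGGGGG
GGGGGG
GGGGGG
GGGGGG

Answer: GWGGGG
GGGGGG
GGGGGG
GGGGGG
GGGGGG
GGGGGG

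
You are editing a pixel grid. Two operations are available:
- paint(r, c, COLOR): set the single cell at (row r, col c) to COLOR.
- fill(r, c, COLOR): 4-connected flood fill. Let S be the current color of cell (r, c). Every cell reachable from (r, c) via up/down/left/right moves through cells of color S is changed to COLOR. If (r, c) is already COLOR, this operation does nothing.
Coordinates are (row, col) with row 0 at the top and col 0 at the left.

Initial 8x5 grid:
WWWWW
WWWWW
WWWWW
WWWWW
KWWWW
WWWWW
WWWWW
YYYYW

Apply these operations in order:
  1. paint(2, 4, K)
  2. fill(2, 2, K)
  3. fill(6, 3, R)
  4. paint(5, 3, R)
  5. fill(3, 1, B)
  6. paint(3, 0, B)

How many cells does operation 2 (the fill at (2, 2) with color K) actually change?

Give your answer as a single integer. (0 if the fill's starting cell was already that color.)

After op 1 paint(2,4,K):
WWWWW
WWWWW
WWWWK
WWWWW
KWWWW
WWWWW
WWWWW
YYYYW
After op 2 fill(2,2,K) [34 cells changed]:
KKKKK
KKKKK
KKKKK
KKKKK
KKKKK
KKKKK
KKKKK
YYYYK

Answer: 34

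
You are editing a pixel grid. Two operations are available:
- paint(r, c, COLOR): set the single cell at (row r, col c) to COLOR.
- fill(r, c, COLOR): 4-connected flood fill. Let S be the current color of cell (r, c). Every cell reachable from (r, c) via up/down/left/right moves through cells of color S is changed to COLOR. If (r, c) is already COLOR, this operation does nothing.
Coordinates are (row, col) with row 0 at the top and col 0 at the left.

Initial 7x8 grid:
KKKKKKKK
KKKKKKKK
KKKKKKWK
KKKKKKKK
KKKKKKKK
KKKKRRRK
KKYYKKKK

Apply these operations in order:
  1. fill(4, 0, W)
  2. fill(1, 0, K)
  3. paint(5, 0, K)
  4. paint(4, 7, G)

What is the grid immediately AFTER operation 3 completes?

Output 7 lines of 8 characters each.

Answer: KKKKKKKK
KKKKKKKK
KKKKKKKK
KKKKKKKK
KKKKKKKK
KKKKRRRK
KKYYKKKK

Derivation:
After op 1 fill(4,0,W) [50 cells changed]:
WWWWWWWW
WWWWWWWW
WWWWWWWW
WWWWWWWW
WWWWWWWW
WWWWRRRW
WWYYWWWW
After op 2 fill(1,0,K) [51 cells changed]:
KKKKKKKK
KKKKKKKK
KKKKKKKK
KKKKKKKK
KKKKKKKK
KKKKRRRK
KKYYKKKK
After op 3 paint(5,0,K):
KKKKKKKK
KKKKKKKK
KKKKKKKK
KKKKKKKK
KKKKKKKK
KKKKRRRK
KKYYKKKK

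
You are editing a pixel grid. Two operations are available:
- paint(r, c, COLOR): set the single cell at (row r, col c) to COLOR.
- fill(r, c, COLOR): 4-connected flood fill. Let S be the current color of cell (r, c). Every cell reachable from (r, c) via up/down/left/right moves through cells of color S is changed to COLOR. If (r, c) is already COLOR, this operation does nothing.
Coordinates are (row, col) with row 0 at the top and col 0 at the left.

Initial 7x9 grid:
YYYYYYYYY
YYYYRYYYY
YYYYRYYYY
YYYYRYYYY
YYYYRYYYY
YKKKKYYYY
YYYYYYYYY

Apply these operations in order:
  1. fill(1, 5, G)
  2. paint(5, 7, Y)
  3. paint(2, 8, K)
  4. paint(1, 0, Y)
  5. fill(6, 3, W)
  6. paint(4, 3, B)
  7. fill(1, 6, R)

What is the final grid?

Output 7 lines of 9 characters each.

Answer: RRRRRRRRR
YRRRRRRRR
RRRRRRRRK
RRRRRRRRR
RRRBRRRRR
RKKKKRRYR
RRRRRRRRR

Derivation:
After op 1 fill(1,5,G) [55 cells changed]:
GGGGGGGGG
GGGGRGGGG
GGGGRGGGG
GGGGRGGGG
GGGGRGGGG
GKKKKGGGG
GGGGGGGGG
After op 2 paint(5,7,Y):
GGGGGGGGG
GGGGRGGGG
GGGGRGGGG
GGGGRGGGG
GGGGRGGGG
GKKKKGGYG
GGGGGGGGG
After op 3 paint(2,8,K):
GGGGGGGGG
GGGGRGGGG
GGGGRGGGK
GGGGRGGGG
GGGGRGGGG
GKKKKGGYG
GGGGGGGGG
After op 4 paint(1,0,Y):
GGGGGGGGG
YGGGRGGGG
GGGGRGGGK
GGGGRGGGG
GGGGRGGGG
GKKKKGGYG
GGGGGGGGG
After op 5 fill(6,3,W) [52 cells changed]:
WWWWWWWWW
YWWWRWWWW
WWWWRWWWK
WWWWRWWWW
WWWWRWWWW
WKKKKWWYW
WWWWWWWWW
After op 6 paint(4,3,B):
WWWWWWWWW
YWWWRWWWW
WWWWRWWWK
WWWWRWWWW
WWWBRWWWW
WKKKKWWYW
WWWWWWWWW
After op 7 fill(1,6,R) [51 cells changed]:
RRRRRRRRR
YRRRRRRRR
RRRRRRRRK
RRRRRRRRR
RRRBRRRRR
RKKKKRRYR
RRRRRRRRR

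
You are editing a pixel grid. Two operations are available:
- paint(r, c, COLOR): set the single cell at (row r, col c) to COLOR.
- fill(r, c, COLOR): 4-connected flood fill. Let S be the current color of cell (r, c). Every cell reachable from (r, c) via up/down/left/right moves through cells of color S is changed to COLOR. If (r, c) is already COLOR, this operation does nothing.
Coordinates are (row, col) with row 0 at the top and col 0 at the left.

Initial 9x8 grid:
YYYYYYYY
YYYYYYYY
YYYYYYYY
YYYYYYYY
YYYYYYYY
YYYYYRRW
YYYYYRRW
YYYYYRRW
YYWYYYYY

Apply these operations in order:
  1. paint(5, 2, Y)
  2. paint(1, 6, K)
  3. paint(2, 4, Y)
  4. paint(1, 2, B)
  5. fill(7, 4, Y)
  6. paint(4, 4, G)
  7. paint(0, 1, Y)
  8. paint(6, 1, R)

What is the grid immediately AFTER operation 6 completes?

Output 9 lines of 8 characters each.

Answer: YYYYYYYY
YYBYYYKY
YYYYYYYY
YYYYYYYY
YYYYGYYY
YYYYYRRW
YYYYYRRW
YYYYYRRW
YYWYYYYY

Derivation:
After op 1 paint(5,2,Y):
YYYYYYYY
YYYYYYYY
YYYYYYYY
YYYYYYYY
YYYYYYYY
YYYYYRRW
YYYYYRRW
YYYYYRRW
YYWYYYYY
After op 2 paint(1,6,K):
YYYYYYYY
YYYYYYKY
YYYYYYYY
YYYYYYYY
YYYYYYYY
YYYYYRRW
YYYYYRRW
YYYYYRRW
YYWYYYYY
After op 3 paint(2,4,Y):
YYYYYYYY
YYYYYYKY
YYYYYYYY
YYYYYYYY
YYYYYYYY
YYYYYRRW
YYYYYRRW
YYYYYRRW
YYWYYYYY
After op 4 paint(1,2,B):
YYYYYYYY
YYBYYYKY
YYYYYYYY
YYYYYYYY
YYYYYYYY
YYYYYRRW
YYYYYRRW
YYYYYRRW
YYWYYYYY
After op 5 fill(7,4,Y) [0 cells changed]:
YYYYYYYY
YYBYYYKY
YYYYYYYY
YYYYYYYY
YYYYYYYY
YYYYYRRW
YYYYYRRW
YYYYYRRW
YYWYYYYY
After op 6 paint(4,4,G):
YYYYYYYY
YYBYYYKY
YYYYYYYY
YYYYYYYY
YYYYGYYY
YYYYYRRW
YYYYYRRW
YYYYYRRW
YYWYYYYY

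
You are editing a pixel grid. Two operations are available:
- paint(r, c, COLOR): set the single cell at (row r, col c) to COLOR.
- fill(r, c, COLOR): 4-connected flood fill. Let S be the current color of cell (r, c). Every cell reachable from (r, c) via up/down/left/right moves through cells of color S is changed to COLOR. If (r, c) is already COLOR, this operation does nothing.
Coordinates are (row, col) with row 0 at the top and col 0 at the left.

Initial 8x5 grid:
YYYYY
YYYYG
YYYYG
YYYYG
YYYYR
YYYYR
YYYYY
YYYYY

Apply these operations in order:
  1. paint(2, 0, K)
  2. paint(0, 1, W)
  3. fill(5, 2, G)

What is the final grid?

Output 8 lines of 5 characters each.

After op 1 paint(2,0,K):
YYYYY
YYYYG
KYYYG
YYYYG
YYYYR
YYYYR
YYYYY
YYYYY
After op 2 paint(0,1,W):
YWYYY
YYYYG
KYYYG
YYYYG
YYYYR
YYYYR
YYYYY
YYYYY
After op 3 fill(5,2,G) [33 cells changed]:
GWGGG
GGGGG
KGGGG
GGGGG
GGGGR
GGGGR
GGGGG
GGGGG

Answer: GWGGG
GGGGG
KGGGG
GGGGG
GGGGR
GGGGR
GGGGG
GGGGG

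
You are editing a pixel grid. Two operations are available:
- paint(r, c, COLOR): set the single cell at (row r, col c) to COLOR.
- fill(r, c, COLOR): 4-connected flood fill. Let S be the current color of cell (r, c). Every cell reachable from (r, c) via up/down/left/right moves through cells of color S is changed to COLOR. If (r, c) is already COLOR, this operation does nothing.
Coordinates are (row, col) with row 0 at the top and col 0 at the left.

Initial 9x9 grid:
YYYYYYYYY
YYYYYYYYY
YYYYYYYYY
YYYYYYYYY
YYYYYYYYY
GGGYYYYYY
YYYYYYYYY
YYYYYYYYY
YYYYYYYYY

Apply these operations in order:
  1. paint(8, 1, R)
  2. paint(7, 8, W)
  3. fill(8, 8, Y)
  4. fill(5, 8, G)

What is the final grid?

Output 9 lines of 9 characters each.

Answer: GGGGGGGGG
GGGGGGGGG
GGGGGGGGG
GGGGGGGGG
GGGGGGGGG
GGGGGGGGG
GGGGGGGGG
GGGGGGGGW
GRGGGGGGG

Derivation:
After op 1 paint(8,1,R):
YYYYYYYYY
YYYYYYYYY
YYYYYYYYY
YYYYYYYYY
YYYYYYYYY
GGGYYYYYY
YYYYYYYYY
YYYYYYYYY
YRYYYYYYY
After op 2 paint(7,8,W):
YYYYYYYYY
YYYYYYYYY
YYYYYYYYY
YYYYYYYYY
YYYYYYYYY
GGGYYYYYY
YYYYYYYYY
YYYYYYYYW
YRYYYYYYY
After op 3 fill(8,8,Y) [0 cells changed]:
YYYYYYYYY
YYYYYYYYY
YYYYYYYYY
YYYYYYYYY
YYYYYYYYY
GGGYYYYYY
YYYYYYYYY
YYYYYYYYW
YRYYYYYYY
After op 4 fill(5,8,G) [76 cells changed]:
GGGGGGGGG
GGGGGGGGG
GGGGGGGGG
GGGGGGGGG
GGGGGGGGG
GGGGGGGGG
GGGGGGGGG
GGGGGGGGW
GRGGGGGGG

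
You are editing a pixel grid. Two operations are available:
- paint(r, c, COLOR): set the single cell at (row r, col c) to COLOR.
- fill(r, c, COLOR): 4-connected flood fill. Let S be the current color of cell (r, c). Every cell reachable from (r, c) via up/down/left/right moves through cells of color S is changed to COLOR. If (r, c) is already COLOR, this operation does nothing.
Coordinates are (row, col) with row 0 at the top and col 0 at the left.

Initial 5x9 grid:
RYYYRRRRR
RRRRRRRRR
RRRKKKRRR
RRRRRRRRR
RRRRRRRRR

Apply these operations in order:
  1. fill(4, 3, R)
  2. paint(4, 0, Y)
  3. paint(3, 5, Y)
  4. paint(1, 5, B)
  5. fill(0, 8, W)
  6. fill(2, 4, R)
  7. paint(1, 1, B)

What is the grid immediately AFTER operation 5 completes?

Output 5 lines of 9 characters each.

After op 1 fill(4,3,R) [0 cells changed]:
RYYYRRRRR
RRRRRRRRR
RRRKKKRRR
RRRRRRRRR
RRRRRRRRR
After op 2 paint(4,0,Y):
RYYYRRRRR
RRRRRRRRR
RRRKKKRRR
RRRRRRRRR
YRRRRRRRR
After op 3 paint(3,5,Y):
RYYYRRRRR
RRRRRRRRR
RRRKKKRRR
RRRRRYRRR
YRRRRRRRR
After op 4 paint(1,5,B):
RYYYRRRRR
RRRRRBRRR
RRRKKKRRR
RRRRRYRRR
YRRRRRRRR
After op 5 fill(0,8,W) [36 cells changed]:
WYYYWWWWW
WWWWWBWWW
WWWKKKWWW
WWWWWYWWW
YWWWWWWWW

Answer: WYYYWWWWW
WWWWWBWWW
WWWKKKWWW
WWWWWYWWW
YWWWWWWWW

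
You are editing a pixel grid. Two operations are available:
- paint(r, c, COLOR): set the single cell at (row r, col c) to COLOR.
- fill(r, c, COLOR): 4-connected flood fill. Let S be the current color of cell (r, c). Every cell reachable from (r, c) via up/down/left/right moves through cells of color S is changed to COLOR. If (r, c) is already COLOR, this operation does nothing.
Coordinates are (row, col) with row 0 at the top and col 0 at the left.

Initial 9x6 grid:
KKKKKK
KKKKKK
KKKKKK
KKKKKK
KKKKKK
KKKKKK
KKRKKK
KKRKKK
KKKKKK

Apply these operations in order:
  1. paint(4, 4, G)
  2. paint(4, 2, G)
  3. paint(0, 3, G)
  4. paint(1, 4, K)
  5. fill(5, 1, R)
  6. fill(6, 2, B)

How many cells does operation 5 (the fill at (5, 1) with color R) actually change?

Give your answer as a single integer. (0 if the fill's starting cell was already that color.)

Answer: 49

Derivation:
After op 1 paint(4,4,G):
KKKKKK
KKKKKK
KKKKKK
KKKKKK
KKKKGK
KKKKKK
KKRKKK
KKRKKK
KKKKKK
After op 2 paint(4,2,G):
KKKKKK
KKKKKK
KKKKKK
KKKKKK
KKGKGK
KKKKKK
KKRKKK
KKRKKK
KKKKKK
After op 3 paint(0,3,G):
KKKGKK
KKKKKK
KKKKKK
KKKKKK
KKGKGK
KKKKKK
KKRKKK
KKRKKK
KKKKKK
After op 4 paint(1,4,K):
KKKGKK
KKKKKK
KKKKKK
KKKKKK
KKGKGK
KKKKKK
KKRKKK
KKRKKK
KKKKKK
After op 5 fill(5,1,R) [49 cells changed]:
RRRGRR
RRRRRR
RRRRRR
RRRRRR
RRGRGR
RRRRRR
RRRRRR
RRRRRR
RRRRRR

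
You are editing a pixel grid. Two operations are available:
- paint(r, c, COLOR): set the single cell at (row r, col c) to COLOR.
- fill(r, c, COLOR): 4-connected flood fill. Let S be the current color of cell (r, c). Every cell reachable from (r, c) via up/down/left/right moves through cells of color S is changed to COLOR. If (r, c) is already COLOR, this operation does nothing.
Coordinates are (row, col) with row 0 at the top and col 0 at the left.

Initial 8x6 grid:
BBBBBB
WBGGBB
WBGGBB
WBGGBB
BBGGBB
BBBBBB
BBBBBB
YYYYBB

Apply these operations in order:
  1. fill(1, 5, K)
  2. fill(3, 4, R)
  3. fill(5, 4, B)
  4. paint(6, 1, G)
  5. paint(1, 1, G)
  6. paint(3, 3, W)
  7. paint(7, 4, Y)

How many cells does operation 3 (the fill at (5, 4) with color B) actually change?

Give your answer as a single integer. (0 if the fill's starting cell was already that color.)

Answer: 33

Derivation:
After op 1 fill(1,5,K) [33 cells changed]:
KKKKKK
WKGGKK
WKGGKK
WKGGKK
KKGGKK
KKKKKK
KKKKKK
YYYYKK
After op 2 fill(3,4,R) [33 cells changed]:
RRRRRR
WRGGRR
WRGGRR
WRGGRR
RRGGRR
RRRRRR
RRRRRR
YYYYRR
After op 3 fill(5,4,B) [33 cells changed]:
BBBBBB
WBGGBB
WBGGBB
WBGGBB
BBGGBB
BBBBBB
BBBBBB
YYYYBB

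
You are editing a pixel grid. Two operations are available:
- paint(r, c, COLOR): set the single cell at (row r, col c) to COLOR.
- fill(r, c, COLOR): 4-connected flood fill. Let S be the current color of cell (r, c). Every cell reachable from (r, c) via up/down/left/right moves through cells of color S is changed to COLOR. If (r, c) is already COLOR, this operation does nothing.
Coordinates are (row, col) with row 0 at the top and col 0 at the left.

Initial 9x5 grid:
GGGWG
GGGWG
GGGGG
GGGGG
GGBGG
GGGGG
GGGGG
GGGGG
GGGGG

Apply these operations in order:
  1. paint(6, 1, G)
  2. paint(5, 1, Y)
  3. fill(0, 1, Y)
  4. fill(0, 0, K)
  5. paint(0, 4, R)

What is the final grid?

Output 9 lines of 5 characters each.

After op 1 paint(6,1,G):
GGGWG
GGGWG
GGGGG
GGGGG
GGBGG
GGGGG
GGGGG
GGGGG
GGGGG
After op 2 paint(5,1,Y):
GGGWG
GGGWG
GGGGG
GGGGG
GGBGG
GYGGG
GGGGG
GGGGG
GGGGG
After op 3 fill(0,1,Y) [41 cells changed]:
YYYWY
YYYWY
YYYYY
YYYYY
YYBYY
YYYYY
YYYYY
YYYYY
YYYYY
After op 4 fill(0,0,K) [42 cells changed]:
KKKWK
KKKWK
KKKKK
KKKKK
KKBKK
KKKKK
KKKKK
KKKKK
KKKKK
After op 5 paint(0,4,R):
KKKWR
KKKWK
KKKKK
KKKKK
KKBKK
KKKKK
KKKKK
KKKKK
KKKKK

Answer: KKKWR
KKKWK
KKKKK
KKKKK
KKBKK
KKKKK
KKKKK
KKKKK
KKKKK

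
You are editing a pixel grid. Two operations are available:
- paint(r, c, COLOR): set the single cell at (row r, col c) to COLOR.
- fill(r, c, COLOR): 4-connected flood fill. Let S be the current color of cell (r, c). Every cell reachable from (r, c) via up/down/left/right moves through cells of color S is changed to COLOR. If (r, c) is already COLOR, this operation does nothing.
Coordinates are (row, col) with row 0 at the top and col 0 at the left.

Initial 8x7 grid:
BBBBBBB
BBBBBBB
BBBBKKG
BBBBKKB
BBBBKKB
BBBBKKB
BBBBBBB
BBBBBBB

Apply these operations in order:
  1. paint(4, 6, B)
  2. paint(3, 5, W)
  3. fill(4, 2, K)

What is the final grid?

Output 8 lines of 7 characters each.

Answer: KKKKKKK
KKKKKKK
KKKKKKG
KKKKKWK
KKKKKKK
KKKKKKK
KKKKKKK
KKKKKKK

Derivation:
After op 1 paint(4,6,B):
BBBBBBB
BBBBBBB
BBBBKKG
BBBBKKB
BBBBKKB
BBBBKKB
BBBBBBB
BBBBBBB
After op 2 paint(3,5,W):
BBBBBBB
BBBBBBB
BBBBKKG
BBBBKWB
BBBBKKB
BBBBKKB
BBBBBBB
BBBBBBB
After op 3 fill(4,2,K) [47 cells changed]:
KKKKKKK
KKKKKKK
KKKKKKG
KKKKKWK
KKKKKKK
KKKKKKK
KKKKKKK
KKKKKKK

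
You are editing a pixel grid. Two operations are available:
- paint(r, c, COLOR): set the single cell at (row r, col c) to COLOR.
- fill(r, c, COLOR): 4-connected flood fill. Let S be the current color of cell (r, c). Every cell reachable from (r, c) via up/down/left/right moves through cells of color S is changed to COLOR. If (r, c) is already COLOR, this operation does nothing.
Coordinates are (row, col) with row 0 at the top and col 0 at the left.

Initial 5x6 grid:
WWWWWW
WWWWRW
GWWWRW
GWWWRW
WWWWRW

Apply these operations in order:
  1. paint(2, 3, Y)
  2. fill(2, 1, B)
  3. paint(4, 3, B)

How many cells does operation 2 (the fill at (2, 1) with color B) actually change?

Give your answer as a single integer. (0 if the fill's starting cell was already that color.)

After op 1 paint(2,3,Y):
WWWWWW
WWWWRW
GWWYRW
GWWWRW
WWWWRW
After op 2 fill(2,1,B) [23 cells changed]:
BBBBBB
BBBBRB
GBBYRB
GBBBRB
BBBBRB

Answer: 23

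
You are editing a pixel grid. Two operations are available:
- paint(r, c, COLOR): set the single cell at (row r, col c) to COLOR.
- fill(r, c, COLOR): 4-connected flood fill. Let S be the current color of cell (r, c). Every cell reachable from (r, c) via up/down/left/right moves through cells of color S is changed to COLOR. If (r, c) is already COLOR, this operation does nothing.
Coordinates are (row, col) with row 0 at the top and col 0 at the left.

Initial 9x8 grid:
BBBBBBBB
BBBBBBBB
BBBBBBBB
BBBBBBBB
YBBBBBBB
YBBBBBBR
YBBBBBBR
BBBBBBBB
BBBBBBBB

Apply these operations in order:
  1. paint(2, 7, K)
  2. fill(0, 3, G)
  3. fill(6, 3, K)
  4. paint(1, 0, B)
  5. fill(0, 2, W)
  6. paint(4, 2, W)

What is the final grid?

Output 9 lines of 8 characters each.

Answer: WWWWWWWW
BWWWWWWW
WWWWWWWW
WWWWWWWW
YWWWWWWW
YWWWWWWR
YWWWWWWR
WWWWWWWW
WWWWWWWW

Derivation:
After op 1 paint(2,7,K):
BBBBBBBB
BBBBBBBB
BBBBBBBK
BBBBBBBB
YBBBBBBB
YBBBBBBR
YBBBBBBR
BBBBBBBB
BBBBBBBB
After op 2 fill(0,3,G) [66 cells changed]:
GGGGGGGG
GGGGGGGG
GGGGGGGK
GGGGGGGG
YGGGGGGG
YGGGGGGR
YGGGGGGR
GGGGGGGG
GGGGGGGG
After op 3 fill(6,3,K) [66 cells changed]:
KKKKKKKK
KKKKKKKK
KKKKKKKK
KKKKKKKK
YKKKKKKK
YKKKKKKR
YKKKKKKR
KKKKKKKK
KKKKKKKK
After op 4 paint(1,0,B):
KKKKKKKK
BKKKKKKK
KKKKKKKK
KKKKKKKK
YKKKKKKK
YKKKKKKR
YKKKKKKR
KKKKKKKK
KKKKKKKK
After op 5 fill(0,2,W) [66 cells changed]:
WWWWWWWW
BWWWWWWW
WWWWWWWW
WWWWWWWW
YWWWWWWW
YWWWWWWR
YWWWWWWR
WWWWWWWW
WWWWWWWW
After op 6 paint(4,2,W):
WWWWWWWW
BWWWWWWW
WWWWWWWW
WWWWWWWW
YWWWWWWW
YWWWWWWR
YWWWWWWR
WWWWWWWW
WWWWWWWW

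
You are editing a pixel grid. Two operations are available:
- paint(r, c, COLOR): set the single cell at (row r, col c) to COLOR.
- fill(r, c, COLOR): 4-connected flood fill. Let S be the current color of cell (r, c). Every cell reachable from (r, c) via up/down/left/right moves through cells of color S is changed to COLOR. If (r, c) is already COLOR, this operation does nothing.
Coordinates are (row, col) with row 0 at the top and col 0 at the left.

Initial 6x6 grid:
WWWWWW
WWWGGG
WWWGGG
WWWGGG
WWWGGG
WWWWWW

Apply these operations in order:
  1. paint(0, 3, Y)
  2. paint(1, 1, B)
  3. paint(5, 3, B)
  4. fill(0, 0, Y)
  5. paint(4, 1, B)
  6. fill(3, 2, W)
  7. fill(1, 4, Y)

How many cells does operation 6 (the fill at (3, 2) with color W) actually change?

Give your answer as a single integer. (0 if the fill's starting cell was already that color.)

After op 1 paint(0,3,Y):
WWWYWW
WWWGGG
WWWGGG
WWWGGG
WWWGGG
WWWWWW
After op 2 paint(1,1,B):
WWWYWW
WBWGGG
WWWGGG
WWWGGG
WWWGGG
WWWWWW
After op 3 paint(5,3,B):
WWWYWW
WBWGGG
WWWGGG
WWWGGG
WWWGGG
WWWBWW
After op 4 fill(0,0,Y) [17 cells changed]:
YYYYWW
YBYGGG
YYYGGG
YYYGGG
YYYGGG
YYYBWW
After op 5 paint(4,1,B):
YYYYWW
YBYGGG
YYYGGG
YYYGGG
YBYGGG
YYYBWW
After op 6 fill(3,2,W) [17 cells changed]:
WWWWWW
WBWGGG
WWWGGG
WWWGGG
WBWGGG
WWWBWW

Answer: 17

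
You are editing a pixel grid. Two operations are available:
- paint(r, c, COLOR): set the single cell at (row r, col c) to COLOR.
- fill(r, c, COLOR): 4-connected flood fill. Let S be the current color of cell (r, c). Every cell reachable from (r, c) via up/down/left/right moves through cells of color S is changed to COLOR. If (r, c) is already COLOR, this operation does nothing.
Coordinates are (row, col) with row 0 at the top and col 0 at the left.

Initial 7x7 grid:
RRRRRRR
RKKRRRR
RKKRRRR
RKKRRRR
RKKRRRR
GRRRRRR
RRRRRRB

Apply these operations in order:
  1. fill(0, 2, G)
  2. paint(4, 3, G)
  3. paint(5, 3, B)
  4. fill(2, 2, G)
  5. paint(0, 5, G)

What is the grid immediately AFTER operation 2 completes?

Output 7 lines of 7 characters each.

Answer: GGGGGGG
GKKGGGG
GKKGGGG
GKKGGGG
GKKGGGG
GGGGGGG
GGGGGGB

Derivation:
After op 1 fill(0,2,G) [39 cells changed]:
GGGGGGG
GKKGGGG
GKKGGGG
GKKGGGG
GKKGGGG
GGGGGGG
GGGGGGB
After op 2 paint(4,3,G):
GGGGGGG
GKKGGGG
GKKGGGG
GKKGGGG
GKKGGGG
GGGGGGG
GGGGGGB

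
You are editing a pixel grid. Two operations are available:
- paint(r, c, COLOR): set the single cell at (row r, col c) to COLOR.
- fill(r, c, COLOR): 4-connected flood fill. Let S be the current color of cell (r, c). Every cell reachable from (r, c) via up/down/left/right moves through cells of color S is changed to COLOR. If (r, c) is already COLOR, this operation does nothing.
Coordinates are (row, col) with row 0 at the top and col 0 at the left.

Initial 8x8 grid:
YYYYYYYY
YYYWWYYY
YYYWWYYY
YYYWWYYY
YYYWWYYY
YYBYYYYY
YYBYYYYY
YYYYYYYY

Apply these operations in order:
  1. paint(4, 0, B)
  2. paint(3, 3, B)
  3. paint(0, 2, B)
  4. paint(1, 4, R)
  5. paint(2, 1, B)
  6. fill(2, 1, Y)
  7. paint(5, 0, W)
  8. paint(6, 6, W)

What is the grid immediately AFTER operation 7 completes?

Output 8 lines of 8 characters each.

After op 1 paint(4,0,B):
YYYYYYYY
YYYWWYYY
YYYWWYYY
YYYWWYYY
BYYWWYYY
YYBYYYYY
YYBYYYYY
YYYYYYYY
After op 2 paint(3,3,B):
YYYYYYYY
YYYWWYYY
YYYWWYYY
YYYBWYYY
BYYWWYYY
YYBYYYYY
YYBYYYYY
YYYYYYYY
After op 3 paint(0,2,B):
YYBYYYYY
YYYWWYYY
YYYWWYYY
YYYBWYYY
BYYWWYYY
YYBYYYYY
YYBYYYYY
YYYYYYYY
After op 4 paint(1,4,R):
YYBYYYYY
YYYWRYYY
YYYWWYYY
YYYBWYYY
BYYWWYYY
YYBYYYYY
YYBYYYYY
YYYYYYYY
After op 5 paint(2,1,B):
YYBYYYYY
YYYWRYYY
YBYWWYYY
YYYBWYYY
BYYWWYYY
YYBYYYYY
YYBYYYYY
YYYYYYYY
After op 6 fill(2,1,Y) [1 cells changed]:
YYBYYYYY
YYYWRYYY
YYYWWYYY
YYYBWYYY
BYYWWYYY
YYBYYYYY
YYBYYYYY
YYYYYYYY
After op 7 paint(5,0,W):
YYBYYYYY
YYYWRYYY
YYYWWYYY
YYYBWYYY
BYYWWYYY
WYBYYYYY
YYBYYYYY
YYYYYYYY

Answer: YYBYYYYY
YYYWRYYY
YYYWWYYY
YYYBWYYY
BYYWWYYY
WYBYYYYY
YYBYYYYY
YYYYYYYY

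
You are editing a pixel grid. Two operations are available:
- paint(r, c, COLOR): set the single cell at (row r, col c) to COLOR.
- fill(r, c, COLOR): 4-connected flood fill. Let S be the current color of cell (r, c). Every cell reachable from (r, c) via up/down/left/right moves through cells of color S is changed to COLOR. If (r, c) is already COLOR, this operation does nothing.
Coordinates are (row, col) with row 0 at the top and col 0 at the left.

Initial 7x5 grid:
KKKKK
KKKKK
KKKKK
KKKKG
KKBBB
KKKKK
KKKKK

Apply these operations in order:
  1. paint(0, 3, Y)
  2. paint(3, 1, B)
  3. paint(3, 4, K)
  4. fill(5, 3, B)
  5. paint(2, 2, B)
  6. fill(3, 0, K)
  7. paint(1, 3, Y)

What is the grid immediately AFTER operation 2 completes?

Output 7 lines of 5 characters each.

After op 1 paint(0,3,Y):
KKKYK
KKKKK
KKKKK
KKKKG
KKBBB
KKKKK
KKKKK
After op 2 paint(3,1,B):
KKKYK
KKKKK
KKKKK
KBKKG
KKBBB
KKKKK
KKKKK

Answer: KKKYK
KKKKK
KKKKK
KBKKG
KKBBB
KKKKK
KKKKK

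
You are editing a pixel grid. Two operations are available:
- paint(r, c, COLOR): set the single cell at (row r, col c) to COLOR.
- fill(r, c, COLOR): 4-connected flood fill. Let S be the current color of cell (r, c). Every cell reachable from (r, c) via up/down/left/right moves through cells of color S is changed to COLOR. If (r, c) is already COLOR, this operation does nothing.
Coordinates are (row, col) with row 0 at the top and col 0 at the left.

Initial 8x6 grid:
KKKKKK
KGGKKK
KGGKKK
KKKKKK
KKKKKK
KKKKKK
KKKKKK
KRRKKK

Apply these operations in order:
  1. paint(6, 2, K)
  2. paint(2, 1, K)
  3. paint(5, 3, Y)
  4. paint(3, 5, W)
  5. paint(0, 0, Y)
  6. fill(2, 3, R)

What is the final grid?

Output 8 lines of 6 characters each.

After op 1 paint(6,2,K):
KKKKKK
KGGKKK
KGGKKK
KKKKKK
KKKKKK
KKKKKK
KKKKKK
KRRKKK
After op 2 paint(2,1,K):
KKKKKK
KGGKKK
KKGKKK
KKKKKK
KKKKKK
KKKKKK
KKKKKK
KRRKKK
After op 3 paint(5,3,Y):
KKKKKK
KGGKKK
KKGKKK
KKKKKK
KKKKKK
KKKYKK
KKKKKK
KRRKKK
After op 4 paint(3,5,W):
KKKKKK
KGGKKK
KKGKKK
KKKKKW
KKKKKK
KKKYKK
KKKKKK
KRRKKK
After op 5 paint(0,0,Y):
YKKKKK
KGGKKK
KKGKKK
KKKKKW
KKKKKK
KKKYKK
KKKKKK
KRRKKK
After op 6 fill(2,3,R) [40 cells changed]:
YRRRRR
RGGRRR
RRGRRR
RRRRRW
RRRRRR
RRRYRR
RRRRRR
RRRRRR

Answer: YRRRRR
RGGRRR
RRGRRR
RRRRRW
RRRRRR
RRRYRR
RRRRRR
RRRRRR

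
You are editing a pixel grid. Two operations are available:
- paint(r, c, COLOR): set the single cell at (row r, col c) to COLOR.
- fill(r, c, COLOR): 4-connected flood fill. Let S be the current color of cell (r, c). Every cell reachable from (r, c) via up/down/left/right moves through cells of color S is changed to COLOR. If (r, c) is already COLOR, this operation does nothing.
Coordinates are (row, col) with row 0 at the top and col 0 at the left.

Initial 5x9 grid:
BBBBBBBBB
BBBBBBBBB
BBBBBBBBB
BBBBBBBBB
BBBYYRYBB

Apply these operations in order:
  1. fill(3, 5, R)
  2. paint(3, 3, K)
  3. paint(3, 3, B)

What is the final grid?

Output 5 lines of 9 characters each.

Answer: RRRRRRRRR
RRRRRRRRR
RRRRRRRRR
RRRBRRRRR
RRRYYRYRR

Derivation:
After op 1 fill(3,5,R) [41 cells changed]:
RRRRRRRRR
RRRRRRRRR
RRRRRRRRR
RRRRRRRRR
RRRYYRYRR
After op 2 paint(3,3,K):
RRRRRRRRR
RRRRRRRRR
RRRRRRRRR
RRRKRRRRR
RRRYYRYRR
After op 3 paint(3,3,B):
RRRRRRRRR
RRRRRRRRR
RRRRRRRRR
RRRBRRRRR
RRRYYRYRR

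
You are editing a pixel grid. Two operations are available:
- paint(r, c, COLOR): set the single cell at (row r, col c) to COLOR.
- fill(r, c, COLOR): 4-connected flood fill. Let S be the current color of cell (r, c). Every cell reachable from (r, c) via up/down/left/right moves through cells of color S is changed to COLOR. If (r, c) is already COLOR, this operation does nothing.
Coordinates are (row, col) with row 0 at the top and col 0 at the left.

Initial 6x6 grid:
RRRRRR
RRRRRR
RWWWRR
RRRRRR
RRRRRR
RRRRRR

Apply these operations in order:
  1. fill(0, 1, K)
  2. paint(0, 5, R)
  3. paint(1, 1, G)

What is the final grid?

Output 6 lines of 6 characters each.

After op 1 fill(0,1,K) [33 cells changed]:
KKKKKK
KKKKKK
KWWWKK
KKKKKK
KKKKKK
KKKKKK
After op 2 paint(0,5,R):
KKKKKR
KKKKKK
KWWWKK
KKKKKK
KKKKKK
KKKKKK
After op 3 paint(1,1,G):
KKKKKR
KGKKKK
KWWWKK
KKKKKK
KKKKKK
KKKKKK

Answer: KKKKKR
KGKKKK
KWWWKK
KKKKKK
KKKKKK
KKKKKK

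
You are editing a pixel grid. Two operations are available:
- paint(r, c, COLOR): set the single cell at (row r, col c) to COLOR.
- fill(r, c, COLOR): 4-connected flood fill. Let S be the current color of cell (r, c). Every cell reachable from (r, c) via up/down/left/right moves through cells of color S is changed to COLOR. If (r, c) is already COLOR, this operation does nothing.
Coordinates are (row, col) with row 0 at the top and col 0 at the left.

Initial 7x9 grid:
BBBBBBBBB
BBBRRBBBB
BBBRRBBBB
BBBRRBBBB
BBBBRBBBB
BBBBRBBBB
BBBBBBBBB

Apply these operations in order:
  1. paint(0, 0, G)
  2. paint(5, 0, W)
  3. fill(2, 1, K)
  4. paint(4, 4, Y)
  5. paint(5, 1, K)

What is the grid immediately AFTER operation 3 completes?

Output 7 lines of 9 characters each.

Answer: GKKKKKKKK
KKKRRKKKK
KKKRRKKKK
KKKRRKKKK
KKKKRKKKK
WKKKRKKKK
KKKKKKKKK

Derivation:
After op 1 paint(0,0,G):
GBBBBBBBB
BBBRRBBBB
BBBRRBBBB
BBBRRBBBB
BBBBRBBBB
BBBBRBBBB
BBBBBBBBB
After op 2 paint(5,0,W):
GBBBBBBBB
BBBRRBBBB
BBBRRBBBB
BBBRRBBBB
BBBBRBBBB
WBBBRBBBB
BBBBBBBBB
After op 3 fill(2,1,K) [53 cells changed]:
GKKKKKKKK
KKKRRKKKK
KKKRRKKKK
KKKRRKKKK
KKKKRKKKK
WKKKRKKKK
KKKKKKKKK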